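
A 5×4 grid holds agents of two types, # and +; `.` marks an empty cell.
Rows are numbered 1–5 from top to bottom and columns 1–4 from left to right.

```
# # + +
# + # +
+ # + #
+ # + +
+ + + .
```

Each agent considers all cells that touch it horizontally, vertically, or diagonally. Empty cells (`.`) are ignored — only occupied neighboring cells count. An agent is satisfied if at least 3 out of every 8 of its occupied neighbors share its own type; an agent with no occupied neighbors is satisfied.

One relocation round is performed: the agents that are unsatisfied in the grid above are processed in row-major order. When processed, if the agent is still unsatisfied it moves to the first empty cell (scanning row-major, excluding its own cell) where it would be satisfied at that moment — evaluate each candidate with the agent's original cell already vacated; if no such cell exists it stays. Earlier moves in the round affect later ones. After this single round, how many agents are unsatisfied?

Initially unsatisfied (in order): (3,4), (4,2).
  (3,4): no empty cell satisfies it; stays.
  (4,2): no empty cell satisfies it; stays.
Resulting grid:
# # + +
# + # +
+ # + #
+ # + +
+ + + .
Unsatisfied now: (3,4), (4,2).

2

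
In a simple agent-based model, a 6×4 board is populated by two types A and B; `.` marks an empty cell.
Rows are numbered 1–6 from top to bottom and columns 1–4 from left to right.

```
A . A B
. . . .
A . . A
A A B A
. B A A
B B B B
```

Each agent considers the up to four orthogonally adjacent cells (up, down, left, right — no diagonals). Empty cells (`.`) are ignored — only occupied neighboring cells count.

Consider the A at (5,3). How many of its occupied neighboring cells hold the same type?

Occupied neighbors of (5,3): (4,3)=B, (6,3)=B, (5,2)=B, (5,4)=A.
Same type (A): 1 of 4.

1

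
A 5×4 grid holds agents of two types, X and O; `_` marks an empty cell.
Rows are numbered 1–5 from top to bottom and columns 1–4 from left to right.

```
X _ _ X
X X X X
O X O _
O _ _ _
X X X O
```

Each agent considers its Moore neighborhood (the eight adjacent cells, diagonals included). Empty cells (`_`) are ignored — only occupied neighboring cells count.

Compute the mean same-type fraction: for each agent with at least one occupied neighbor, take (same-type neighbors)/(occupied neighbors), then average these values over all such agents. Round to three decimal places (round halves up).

(1,1)X 2/2
(1,4)X 2/2
(2,1)X 3/4
(2,2)X 4/6
(2,3)X 4/5
(2,4)X 2/3
(3,1)O 1/4
(3,2)X 3/6
(3,3)O 0/4
(4,1)O 1/4
(5,1)X 1/2
(5,2)X 2/3
(5,3)X 1/2
(5,4)O 0/1
Sum over 14 agents: 2/2 + 2/2 + 3/4 + 4/6 + 4/5 + 2/3 + 1/4 + 3/6 + 0/4 + 1/4 + 1/2 + 2/3 + 1/2 + 0/1 = 151/20; mean = 151/20 ÷ 14 = 151/280 = 0.539285… → 0.539.

0.539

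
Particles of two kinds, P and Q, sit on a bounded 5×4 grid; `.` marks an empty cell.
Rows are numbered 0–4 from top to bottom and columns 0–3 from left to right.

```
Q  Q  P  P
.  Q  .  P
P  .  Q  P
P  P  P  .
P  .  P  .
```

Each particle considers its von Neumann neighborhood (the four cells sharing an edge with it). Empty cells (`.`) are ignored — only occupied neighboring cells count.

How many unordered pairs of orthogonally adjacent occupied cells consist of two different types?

Scan each occupied cell's neighbors to the right and below so each pair is counted once.
Row 0: Q(0,0)–Q(0,1)= Q(0,1)–P(0,2)≠ Q(0,1)–Q(1,1)= P(0,2)–P(0,3)= P(0,3)–P(1,3)=  → 1/5 unlike.
Row 1: P(1,3)–P(2,3)=  → 0/1 unlike.
Row 2: P(2,0)–P(3,0)= Q(2,2)–P(2,3)≠ Q(2,2)–P(3,2)≠  → 2/3 unlike.
Row 3: P(3,0)–P(3,1)= P(3,0)–P(4,0)= P(3,1)–P(3,2)= P(3,2)–P(4,2)=  → 0/4 unlike.
Total adjacent occupied pairs: 13; unlike-type pairs: 3.

3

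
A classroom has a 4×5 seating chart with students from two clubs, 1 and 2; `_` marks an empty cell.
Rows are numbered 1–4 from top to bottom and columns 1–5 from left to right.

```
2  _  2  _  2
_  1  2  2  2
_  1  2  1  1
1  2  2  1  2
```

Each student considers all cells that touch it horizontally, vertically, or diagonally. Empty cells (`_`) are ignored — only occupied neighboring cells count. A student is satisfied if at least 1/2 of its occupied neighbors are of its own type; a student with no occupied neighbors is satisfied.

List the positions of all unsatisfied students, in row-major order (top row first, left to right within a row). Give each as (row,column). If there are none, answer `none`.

(1,1), (2,2), (3,2), (3,4), (3,5), (4,3), (4,4), (4,5)

(1,1)2 0/1 ✗
(1,3)2 2/3 ✓
(1,5)2 2/2 ✓
(2,2)1 1/5 ✗
(2,3)2 3/6 ✓
(2,4)2 5/7 ✓
(2,5)2 2/4 ✓
(3,2)1 2/6 ✗
(3,3)2 4/8 ✓
(3,4)1 2/8 ✗
(3,5)1 2/5 ✗
(4,1)1 1/2 ✓
(4,2)2 2/4 ✓
(4,3)2 2/5 ✗
(4,4)1 2/5 ✗
(4,5)2 0/3 ✗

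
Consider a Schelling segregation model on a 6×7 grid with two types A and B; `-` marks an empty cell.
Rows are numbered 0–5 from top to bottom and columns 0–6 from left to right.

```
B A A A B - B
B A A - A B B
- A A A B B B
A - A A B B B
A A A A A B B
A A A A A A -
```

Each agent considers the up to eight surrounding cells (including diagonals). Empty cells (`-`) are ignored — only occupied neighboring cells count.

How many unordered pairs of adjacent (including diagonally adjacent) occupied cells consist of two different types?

Scan each occupied cell's neighbors to the right and below (and the two forward diagonals) so each pair is counted once.
Row 0: B(0,0)–A(0,1)≠ B(0,0)–B(1,0)= B(0,0)–A(1,1)≠ A(0,1)–A(0,2)= A(0,1)–A(1,1)= A(0,1)–A(1,2)= A(0,1)–B(1,0)≠ A(0,2)–A(0,3)= A(0,2)–A(1,2)= A(0,2)–A(1,1)= A(0,3)–B(0,4)≠ A(0,3)–A(1,4)= A(0,3)–A(1,2)= B(0,4)–A(1,4)≠ B(0,4)–B(1,5)= B(0,6)–B(1,6)= B(0,6)–B(1,5)=  → 5/17 unlike.
Row 1: B(1,0)–A(1,1)≠ B(1,0)–A(2,1)≠ A(1,1)–A(1,2)= A(1,1)–A(2,1)= A(1,1)–A(2,2)= A(1,2)–A(2,2)= A(1,2)–A(2,3)= A(1,2)–A(2,1)= A(1,4)–B(1,5)≠ A(1,4)–B(2,4)≠ A(1,4)–B(2,5)≠ A(1,4)–A(2,3)= B(1,5)–B(1,6)= B(1,5)–B(2,5)= B(1,5)–B(2,6)= B(1,5)–B(2,4)= B(1,6)–B(2,6)= B(1,6)–B(2,5)=  → 5/18 unlike.
Row 2: A(2,1)–A(2,2)= A(2,1)–A(3,2)= A(2,1)–A(3,0)= A(2,2)–A(2,3)= A(2,2)–A(3,2)= A(2,2)–A(3,3)= A(2,3)–B(2,4)≠ A(2,3)–A(3,3)= A(2,3)–B(3,4)≠ A(2,3)–A(3,2)= B(2,4)–B(2,5)= B(2,4)–B(3,4)= B(2,4)–B(3,5)= B(2,4)–A(3,3)≠ B(2,5)–B(2,6)= B(2,5)–B(3,5)= B(2,5)–B(3,6)= B(2,5)–B(3,4)= B(2,6)–B(3,6)= B(2,6)–B(3,5)=  → 3/20 unlike.
Row 3: A(3,0)–A(4,0)= A(3,0)–A(4,1)= A(3,2)–A(3,3)= A(3,2)–A(4,2)= A(3,2)–A(4,3)= A(3,2)–A(4,1)= A(3,3)–B(3,4)≠ A(3,3)–A(4,3)= A(3,3)–A(4,4)= A(3,3)–A(4,2)= B(3,4)–B(3,5)= B(3,4)–A(4,4)≠ B(3,4)–B(4,5)= B(3,4)–A(4,3)≠ B(3,5)–B(3,6)= B(3,5)–B(4,5)= B(3,5)–B(4,6)= B(3,5)–A(4,4)≠ B(3,6)–B(4,6)= B(3,6)–B(4,5)=  → 4/20 unlike.
Row 4: A(4,0)–A(4,1)= A(4,0)–A(5,0)= A(4,0)–A(5,1)= A(4,1)–A(4,2)= A(4,1)–A(5,1)= A(4,1)–A(5,2)= A(4,1)–A(5,0)= A(4,2)–A(4,3)= A(4,2)–A(5,2)= A(4,2)–A(5,3)= A(4,2)–A(5,1)= A(4,3)–A(4,4)= A(4,3)–A(5,3)= A(4,3)–A(5,4)= A(4,3)–A(5,2)= A(4,4)–B(4,5)≠ A(4,4)–A(5,4)= A(4,4)–A(5,5)= A(4,4)–A(5,3)= B(4,5)–B(4,6)= B(4,5)–A(5,5)≠ B(4,5)–A(5,4)≠ B(4,6)–A(5,5)≠  → 4/23 unlike.
Row 5: A(5,0)–A(5,1)= A(5,1)–A(5,2)= A(5,2)–A(5,3)= A(5,3)–A(5,4)= A(5,4)–A(5,5)=  → 0/5 unlike.
Total adjacent occupied pairs: 103; unlike-type pairs: 21.

21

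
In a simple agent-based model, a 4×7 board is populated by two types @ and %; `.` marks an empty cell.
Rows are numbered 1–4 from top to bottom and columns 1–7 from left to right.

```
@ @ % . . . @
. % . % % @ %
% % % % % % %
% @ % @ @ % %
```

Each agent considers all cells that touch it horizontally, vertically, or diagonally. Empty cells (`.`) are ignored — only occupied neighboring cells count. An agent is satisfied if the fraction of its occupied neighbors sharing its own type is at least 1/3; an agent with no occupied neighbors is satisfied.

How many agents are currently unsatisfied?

Row 1: (1,1)@ 1/2 ✓ · (1,2)@ 1/3 ✓ · (1,3)% 2/3 ✓ · (1,7)@ 1/2 ✓
Row 2: (2,2)% 4/6 ✓ · (2,4)% 5/5 ✓ · (2,5)% 4/5 ✓ · (2,6)@ 1/6 ✗ · (2,7)% 2/4 ✓
Row 3: (3,1)% 3/4 ✓ · (3,2)% 5/6 ✓ · (3,3)% 5/7 ✓ · (3,4)% 5/7 ✓ · (3,5)% 5/8 ✓ · (3,6)% 6/8 ✓ · (3,7)% 4/5 ✓
Row 4: (4,1)% 2/3 ✓ · (4,2)@ 0/5 ✗ · (4,3)% 3/5 ✓ · (4,4)@ 1/5 ✗ · (4,5)@ 1/5 ✗ · (4,6)% 4/5 ✓ · (4,7)% 3/3 ✓
Unsatisfied: (2,6), (4,2), (4,4), (4,5) — 4 in total.

4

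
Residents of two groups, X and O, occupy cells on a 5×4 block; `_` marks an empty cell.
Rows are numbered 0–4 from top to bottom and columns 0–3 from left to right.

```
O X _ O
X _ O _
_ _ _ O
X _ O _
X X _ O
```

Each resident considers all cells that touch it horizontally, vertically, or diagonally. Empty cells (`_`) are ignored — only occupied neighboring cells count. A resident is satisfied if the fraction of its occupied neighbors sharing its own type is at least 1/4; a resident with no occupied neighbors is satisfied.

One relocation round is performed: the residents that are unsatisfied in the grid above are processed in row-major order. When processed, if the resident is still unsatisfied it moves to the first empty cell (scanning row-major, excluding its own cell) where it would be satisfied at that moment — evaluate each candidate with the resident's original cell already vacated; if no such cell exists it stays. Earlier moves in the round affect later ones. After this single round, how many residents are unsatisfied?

Initially unsatisfied (in order): (0,0).
  (0,0) → (0,2).
Resulting grid:
_ X O O
X _ O _
_ _ _ O
X _ O _
X X _ O
All satisfied now.

0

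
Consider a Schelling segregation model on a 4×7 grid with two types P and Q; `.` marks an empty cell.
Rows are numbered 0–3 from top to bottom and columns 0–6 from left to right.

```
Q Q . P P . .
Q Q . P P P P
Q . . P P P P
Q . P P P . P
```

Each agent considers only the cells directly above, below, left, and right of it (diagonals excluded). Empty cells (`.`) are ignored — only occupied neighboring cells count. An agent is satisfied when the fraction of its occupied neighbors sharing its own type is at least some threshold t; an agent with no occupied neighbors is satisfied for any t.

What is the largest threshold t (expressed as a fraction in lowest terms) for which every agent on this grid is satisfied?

Row 0: (0,0)Q 2/2 · (0,1)Q 2/2 · (0,3)P 2/2 · (0,4)P 2/2
Row 1: (1,0)Q 3/3 · (1,1)Q 2/2 · (1,3)P 3/3 · (1,4)P 4/4 · (1,5)P 3/3 · (1,6)P 2/2
Row 2: (2,0)Q 2/2 · (2,3)P 3/3 · (2,4)P 4/4 · (2,5)P 3/3 · (2,6)P 3/3
Row 3: (3,0)Q 1/1 · (3,2)P 1/1 · (3,3)P 3/3 · (3,4)P 2/2 · (3,6)P 1/1
The smallest same-type fraction is 2/2 at (0,0), which reduces to 1/1. Any threshold above that leaves this agent unsatisfied.

1/1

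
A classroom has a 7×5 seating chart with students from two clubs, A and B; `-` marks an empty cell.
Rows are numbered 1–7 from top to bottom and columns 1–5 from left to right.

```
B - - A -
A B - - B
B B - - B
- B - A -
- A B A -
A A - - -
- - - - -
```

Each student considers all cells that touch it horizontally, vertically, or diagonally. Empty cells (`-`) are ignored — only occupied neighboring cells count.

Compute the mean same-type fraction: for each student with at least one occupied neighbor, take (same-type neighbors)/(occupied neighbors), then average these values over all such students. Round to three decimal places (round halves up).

(1,1)B 1/2
(1,4)A 0/1
(2,1)A 0/4
(2,2)B 3/4
(2,5)B 1/2
(3,1)B 3/4
(3,2)B 3/4
(3,5)B 1/2
(4,2)B 3/4
(4,4)A 1/3
(5,2)A 2/4
(5,3)B 1/5
(5,4)A 1/2
(6,1)A 2/2
(6,2)A 2/3
Sum over 15 students: 1/2 + 0/1 + 0/4 + 3/4 + 1/2 + 3/4 + 3/4 + 1/2 + 3/4 + 1/3 + 2/4 + 1/5 + 1/2 + 2/2 + 2/3 = 77/10; mean = 77/10 ÷ 15 = 77/150 = 0.513333… → 0.513.

0.513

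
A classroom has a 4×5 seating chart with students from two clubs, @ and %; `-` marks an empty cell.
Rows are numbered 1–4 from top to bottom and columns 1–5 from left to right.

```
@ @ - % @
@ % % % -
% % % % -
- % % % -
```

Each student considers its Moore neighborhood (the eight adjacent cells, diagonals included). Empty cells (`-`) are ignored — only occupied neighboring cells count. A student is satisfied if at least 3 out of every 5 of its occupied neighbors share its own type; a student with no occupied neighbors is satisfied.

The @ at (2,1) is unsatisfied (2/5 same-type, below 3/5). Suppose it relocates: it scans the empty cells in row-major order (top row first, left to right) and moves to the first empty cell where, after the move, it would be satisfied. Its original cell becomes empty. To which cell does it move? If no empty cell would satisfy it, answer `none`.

none

Vacating (2,1). Empty cells in order:
  (1,3): 1/5 same-type → still unsatisfied.
  (2,5): 1/4 same-type → still unsatisfied.
  (3,5): 0/3 same-type → still unsatisfied.
  (4,1): 0/3 same-type → still unsatisfied.
  (4,5): 0/2 same-type → still unsatisfied.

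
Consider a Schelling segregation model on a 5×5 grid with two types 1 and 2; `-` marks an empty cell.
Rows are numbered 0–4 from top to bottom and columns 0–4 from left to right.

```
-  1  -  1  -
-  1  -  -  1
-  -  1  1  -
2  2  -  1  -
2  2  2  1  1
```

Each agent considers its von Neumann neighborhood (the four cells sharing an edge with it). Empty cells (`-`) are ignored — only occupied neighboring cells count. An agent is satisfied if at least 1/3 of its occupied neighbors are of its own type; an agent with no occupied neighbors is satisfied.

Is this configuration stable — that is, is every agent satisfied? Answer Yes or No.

Yes

(0,1)1 1/1 ok
(0,3)1 0/0 ok
(1,1)1 1/1 ok
(1,4)1 0/0 ok
(2,2)1 1/1 ok
(2,3)1 2/2 ok
(3,0)2 2/2 ok
(3,1)2 2/2 ok
(3,3)1 2/2 ok
(4,0)2 2/2 ok
(4,1)2 3/3 ok
(4,2)2 1/2 ok
(4,3)1 2/3 ok
(4,4)1 1/1 ok
All meet the threshold, so the configuration is stable.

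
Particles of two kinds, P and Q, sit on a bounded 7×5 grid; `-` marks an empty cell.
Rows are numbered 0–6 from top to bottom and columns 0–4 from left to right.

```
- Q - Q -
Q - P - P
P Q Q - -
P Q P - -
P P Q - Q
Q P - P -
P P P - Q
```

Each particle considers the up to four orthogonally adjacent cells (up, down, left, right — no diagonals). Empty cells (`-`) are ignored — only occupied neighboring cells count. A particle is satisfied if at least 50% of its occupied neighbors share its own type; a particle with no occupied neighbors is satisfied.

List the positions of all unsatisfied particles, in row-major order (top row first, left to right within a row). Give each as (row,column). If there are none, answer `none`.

(1,0), (1,2), (2,0), (2,2), (3,1), (3,2), (4,2), (5,0)

Row 0: (0,1)Q 0/0 ✓ · (0,3)Q 0/0 ✓
Row 1: (1,0)Q 0/1 ✗ · (1,2)P 0/1 ✗ · (1,4)P 0/0 ✓
Row 2: (2,0)P 1/3 ✗ · (2,1)Q 2/3 ✓ · (2,2)Q 1/3 ✗
Row 3: (3,0)P 2/3 ✓ · (3,1)Q 1/4 ✗ · (3,2)P 0/3 ✗
Row 4: (4,0)P 2/3 ✓ · (4,1)P 2/4 ✓ · (4,2)Q 0/2 ✗ · (4,4)Q 0/0 ✓
Row 5: (5,0)Q 0/3 ✗ · (5,1)P 2/3 ✓ · (5,3)P 0/0 ✓
Row 6: (6,0)P 1/2 ✓ · (6,1)P 3/3 ✓ · (6,2)P 1/1 ✓ · (6,4)Q 0/0 ✓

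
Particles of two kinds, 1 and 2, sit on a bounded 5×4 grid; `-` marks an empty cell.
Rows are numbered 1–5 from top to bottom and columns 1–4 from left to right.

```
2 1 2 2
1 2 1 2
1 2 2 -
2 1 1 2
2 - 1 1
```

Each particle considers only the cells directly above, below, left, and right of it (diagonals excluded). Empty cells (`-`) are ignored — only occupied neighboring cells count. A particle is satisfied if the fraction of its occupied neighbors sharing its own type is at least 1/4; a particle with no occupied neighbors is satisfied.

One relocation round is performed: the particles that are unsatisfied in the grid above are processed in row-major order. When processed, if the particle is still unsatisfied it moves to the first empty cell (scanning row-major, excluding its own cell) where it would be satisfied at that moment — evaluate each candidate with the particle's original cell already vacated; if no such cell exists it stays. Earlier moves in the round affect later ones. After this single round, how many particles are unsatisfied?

0

Initially unsatisfied (in order): (1,1), (1,2), (2,3), (4,4).
  (1,1) → (3,4).
  (1,2) → (1,1).
  (2,3) → (1,2).
  (4,4): now satisfied by earlier moves; stays.
Resulting grid:
1 1 2 2
1 2 - 2
1 2 2 2
2 1 1 2
2 - 1 1
All satisfied now.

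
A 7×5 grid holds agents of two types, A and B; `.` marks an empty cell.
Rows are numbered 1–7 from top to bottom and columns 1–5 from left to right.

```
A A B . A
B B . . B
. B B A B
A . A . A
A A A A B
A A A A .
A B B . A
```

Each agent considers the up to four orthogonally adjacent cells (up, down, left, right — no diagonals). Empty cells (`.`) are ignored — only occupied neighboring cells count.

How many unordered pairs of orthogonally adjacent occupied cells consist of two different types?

13

Scan each occupied cell's neighbors to the right and below so each pair is counted once.
From row 1: 4 unlike of 5 pairs (running 4/5).
From row 2: 0 unlike of 3 pairs (running 4/8).
From row 3: 4 unlike of 5 pairs (running 8/13).
From row 4: 1 unlike of 3 pairs (running 9/16).
From row 5: 1 unlike of 8 pairs (running 10/24).
From row 6: 2 unlike of 6 pairs (running 12/30).
From row 7: 1 unlike of 2 pairs (running 13/32).
Total adjacent occupied pairs: 32; unlike-type pairs: 13.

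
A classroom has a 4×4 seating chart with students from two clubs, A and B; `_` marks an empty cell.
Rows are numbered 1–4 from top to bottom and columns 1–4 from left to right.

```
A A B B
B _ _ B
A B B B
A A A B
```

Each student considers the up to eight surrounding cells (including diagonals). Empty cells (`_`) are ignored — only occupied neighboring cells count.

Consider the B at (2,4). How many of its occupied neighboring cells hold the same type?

Occupied neighbors of (2,4): (1,3)=B, (1,4)=B, (3,3)=B, (3,4)=B.
Same type (B): 4 of 4.

4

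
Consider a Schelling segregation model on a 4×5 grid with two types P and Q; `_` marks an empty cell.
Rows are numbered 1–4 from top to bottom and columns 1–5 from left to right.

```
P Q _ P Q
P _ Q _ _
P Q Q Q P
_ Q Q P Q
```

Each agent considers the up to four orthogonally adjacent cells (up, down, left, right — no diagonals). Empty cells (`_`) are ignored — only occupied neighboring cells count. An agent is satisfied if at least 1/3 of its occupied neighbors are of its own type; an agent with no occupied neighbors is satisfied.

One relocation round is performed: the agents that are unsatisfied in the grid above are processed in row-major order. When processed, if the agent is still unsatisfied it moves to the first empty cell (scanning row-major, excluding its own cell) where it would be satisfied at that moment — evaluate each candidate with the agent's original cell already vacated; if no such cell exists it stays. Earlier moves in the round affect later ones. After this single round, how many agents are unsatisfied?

Initially unsatisfied (in order): (1,2), (1,4), (1,5), (3,5), (4,4), (4,5).
  (1,2) → (1,3).
  (1,4) → (1,2).
  (1,5): now satisfied by earlier moves; stays.
  (3,5) → (2,2).
  (4,4) → (4,1).
  (4,5): now satisfied by earlier moves; stays.
Resulting grid:
P P Q _ Q
P P Q _ _
P Q Q Q _
P Q Q _ Q
All satisfied now.

0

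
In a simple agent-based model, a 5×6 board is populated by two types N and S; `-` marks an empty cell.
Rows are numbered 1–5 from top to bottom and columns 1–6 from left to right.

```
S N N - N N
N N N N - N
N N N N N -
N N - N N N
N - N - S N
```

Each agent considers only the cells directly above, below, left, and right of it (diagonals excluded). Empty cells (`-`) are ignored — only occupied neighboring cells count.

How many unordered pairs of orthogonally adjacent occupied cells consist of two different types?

4

Scan each occupied cell's neighbors to the right and below so each pair is counted once.
From row 1: 2 unlike of 7 pairs (running 2/7).
From row 2: 0 unlike of 7 pairs (running 2/14).
From row 3: 0 unlike of 8 pairs (running 2/22).
From row 4: 1 unlike of 6 pairs (running 3/28).
From row 5: 1 unlike of 1 pairs (running 4/29).
Total adjacent occupied pairs: 29; unlike-type pairs: 4.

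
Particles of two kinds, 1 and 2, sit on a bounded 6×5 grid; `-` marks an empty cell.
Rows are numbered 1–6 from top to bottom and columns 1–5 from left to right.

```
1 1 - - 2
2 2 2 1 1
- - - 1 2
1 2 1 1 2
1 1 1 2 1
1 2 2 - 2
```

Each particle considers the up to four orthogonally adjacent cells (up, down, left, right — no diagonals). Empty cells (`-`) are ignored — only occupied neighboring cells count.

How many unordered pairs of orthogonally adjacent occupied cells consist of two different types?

18

Scan each occupied cell's neighbors to the right and below so each pair is counted once.
From row 1: 3 unlike of 4 pairs (running 3/4).
From row 2: 2 unlike of 6 pairs (running 5/10).
From row 3: 1 unlike of 3 pairs (running 6/13).
From row 4: 6 unlike of 9 pairs (running 12/22).
From row 5: 5 unlike of 8 pairs (running 17/30).
From row 6: 1 unlike of 2 pairs (running 18/32).
Total adjacent occupied pairs: 32; unlike-type pairs: 18.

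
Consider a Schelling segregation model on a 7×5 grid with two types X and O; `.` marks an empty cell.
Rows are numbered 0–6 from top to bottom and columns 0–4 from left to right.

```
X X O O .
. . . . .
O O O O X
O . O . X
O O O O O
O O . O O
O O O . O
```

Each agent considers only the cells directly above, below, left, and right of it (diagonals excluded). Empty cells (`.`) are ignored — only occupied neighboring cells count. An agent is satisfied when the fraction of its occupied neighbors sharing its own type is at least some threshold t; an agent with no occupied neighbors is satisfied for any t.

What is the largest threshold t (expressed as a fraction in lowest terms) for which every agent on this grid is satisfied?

1/2

Row 0: (0,0)X 1/1 · (0,1)X 1/2 · (0,2)O 1/2 · (0,3)O 1/1
Row 2: (2,0)O 2/2 · (2,1)O 2/2 · (2,2)O 3/3 · (2,3)O 1/2 · (2,4)X 1/2
Row 3: (3,0)O 2/2 · (3,2)O 2/2 · (3,4)X 1/2
Row 4: (4,0)O 3/3 · (4,1)O 3/3 · (4,2)O 3/3 · (4,3)O 3/3 · (4,4)O 2/3
Row 5: (5,0)O 3/3 · (5,1)O 3/3 · (5,3)O 2/2 · (5,4)O 3/3
Row 6: (6,0)O 2/2 · (6,1)O 3/3 · (6,2)O 1/1 · (6,4)O 1/1
The smallest same-type fraction is 1/2 at (0,1), which reduces to 1/2. Any threshold above that leaves this agent unsatisfied.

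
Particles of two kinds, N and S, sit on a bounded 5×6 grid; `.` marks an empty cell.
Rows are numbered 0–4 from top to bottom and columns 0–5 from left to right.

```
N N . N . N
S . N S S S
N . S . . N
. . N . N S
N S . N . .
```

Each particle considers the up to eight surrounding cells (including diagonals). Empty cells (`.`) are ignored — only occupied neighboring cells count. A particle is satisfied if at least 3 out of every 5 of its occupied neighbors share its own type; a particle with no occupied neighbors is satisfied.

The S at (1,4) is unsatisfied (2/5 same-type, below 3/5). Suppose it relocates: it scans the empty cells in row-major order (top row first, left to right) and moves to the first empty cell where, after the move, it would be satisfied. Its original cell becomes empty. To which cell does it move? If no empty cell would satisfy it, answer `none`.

Vacating (1,4). Empty cells in order:
  (0,2): 1/4 same-type → still unsatisfied.
  (0,4): 2/4 same-type → still unsatisfied.
  (1,1): 2/6 same-type → still unsatisfied.
  (2,1): 2/5 same-type → still unsatisfied.
  (2,3): 2/5 same-type → still unsatisfied.
  (2,4): 3/5 same-type → satisfied — stop here.

(2,4)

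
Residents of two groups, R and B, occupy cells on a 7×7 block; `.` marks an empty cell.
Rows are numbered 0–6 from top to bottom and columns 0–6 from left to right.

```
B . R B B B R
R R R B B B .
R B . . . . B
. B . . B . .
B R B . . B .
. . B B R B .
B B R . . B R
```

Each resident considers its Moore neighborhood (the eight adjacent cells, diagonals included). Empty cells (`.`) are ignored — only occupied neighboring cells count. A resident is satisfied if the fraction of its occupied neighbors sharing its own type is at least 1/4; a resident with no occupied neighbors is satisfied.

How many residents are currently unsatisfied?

(0,0)B 0/2 unhappy
(0,2)R 2/4 ok
(0,3)B 3/5 ok
(0,4)B 5/5 ok
(0,5)B 3/4 ok
(0,6)R 0/2 unhappy
(1,0)R 2/4 ok
(1,1)R 4/6 ok
(1,2)R 2/5 ok
(1,3)B 3/5 ok
(1,4)B 5/5 ok
(1,5)B 4/5 ok
(2,0)R 2/4 ok
(2,1)B 1/5 unhappy
(2,6)B 1/1 ok
(3,1)B 3/5 ok
(3,4)B 1/1 ok
(4,0)B 1/2 ok
(4,1)R 0/4 unhappy
(4,2)B 3/4 ok
(4,5)B 2/3 ok
(5,2)B 3/5 ok
(5,3)B 2/4 ok
(5,4)R 0/4 unhappy
(5,5)B 2/4 ok
(6,0)B 1/1 ok
(6,1)B 2/3 ok
(6,2)R 0/3 unhappy
(6,5)B 1/3 ok
(6,6)R 0/2 unhappy
Unsatisfied: (0,0), (0,6), (2,1), (4,1), (5,4), (6,2), (6,6) — 7 in total.

7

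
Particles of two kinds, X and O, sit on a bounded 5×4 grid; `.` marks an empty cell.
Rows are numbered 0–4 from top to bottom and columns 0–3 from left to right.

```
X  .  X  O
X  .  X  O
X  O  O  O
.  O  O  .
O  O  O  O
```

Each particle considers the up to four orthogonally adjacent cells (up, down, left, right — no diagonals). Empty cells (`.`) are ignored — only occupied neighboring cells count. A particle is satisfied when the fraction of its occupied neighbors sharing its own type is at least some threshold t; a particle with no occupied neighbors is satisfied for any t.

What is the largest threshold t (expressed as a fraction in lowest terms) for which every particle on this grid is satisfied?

1/3

(0,0)X 1/1
(0,2)X 1/2
(0,3)O 1/2
(1,0)X 2/2
(1,2)X 1/3
(1,3)O 2/3
(2,0)X 1/2
(2,1)O 2/3
(2,2)O 3/4
(2,3)O 2/2
(3,1)O 3/3
(3,2)O 3/3
(4,0)O 1/1
(4,1)O 3/3
(4,2)O 3/3
(4,3)O 1/1
The smallest same-type fraction is 1/3 at (1,2), which reduces to 1/3. Any threshold above that leaves this particle unsatisfied.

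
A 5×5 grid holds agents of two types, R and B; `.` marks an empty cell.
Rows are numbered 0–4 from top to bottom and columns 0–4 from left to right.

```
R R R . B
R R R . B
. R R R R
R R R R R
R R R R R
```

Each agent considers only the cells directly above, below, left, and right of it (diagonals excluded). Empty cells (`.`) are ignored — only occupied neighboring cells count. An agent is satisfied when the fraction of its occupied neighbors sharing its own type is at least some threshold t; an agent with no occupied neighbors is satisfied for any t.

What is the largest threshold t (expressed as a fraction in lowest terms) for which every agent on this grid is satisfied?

Row 0: (0,0)R 2/2 · (0,1)R 3/3 · (0,2)R 2/2 · (0,4)B 1/1
Row 1: (1,0)R 2/2 · (1,1)R 4/4 · (1,2)R 3/3 · (1,4)B 1/2
Row 2: (2,1)R 3/3 · (2,2)R 4/4 · (2,3)R 3/3 · (2,4)R 2/3
Row 3: (3,0)R 2/2 · (3,1)R 4/4 · (3,2)R 4/4 · (3,3)R 4/4 · (3,4)R 3/3
Row 4: (4,0)R 2/2 · (4,1)R 3/3 · (4,2)R 3/3 · (4,3)R 3/3 · (4,4)R 2/2
The smallest same-type fraction is 1/2 at (1,4), which reduces to 1/2. Any threshold above that leaves this agent unsatisfied.

1/2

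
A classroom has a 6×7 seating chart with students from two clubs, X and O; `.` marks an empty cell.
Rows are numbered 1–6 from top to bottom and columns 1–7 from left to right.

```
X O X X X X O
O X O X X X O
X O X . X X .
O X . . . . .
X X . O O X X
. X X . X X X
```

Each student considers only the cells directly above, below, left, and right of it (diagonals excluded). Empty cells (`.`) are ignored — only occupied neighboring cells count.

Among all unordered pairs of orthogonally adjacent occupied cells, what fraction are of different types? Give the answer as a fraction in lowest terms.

21/43

Scan each occupied cell's neighbors to the right and below so each pair is counted once.
From row 1: 6 unlike of 13 pairs (running 6/13).
From row 2: 7 unlike of 11 pairs (running 13/24).
From row 3: 4 unlike of 5 pairs (running 17/29).
From row 4: 2 unlike of 3 pairs (running 19/32).
From row 5: 2 unlike of 8 pairs (running 21/40).
From row 6: 0 unlike of 3 pairs (running 21/43).
Total adjacent occupied pairs: 43; unlike-type pairs: 21.
21/43 is already in lowest terms.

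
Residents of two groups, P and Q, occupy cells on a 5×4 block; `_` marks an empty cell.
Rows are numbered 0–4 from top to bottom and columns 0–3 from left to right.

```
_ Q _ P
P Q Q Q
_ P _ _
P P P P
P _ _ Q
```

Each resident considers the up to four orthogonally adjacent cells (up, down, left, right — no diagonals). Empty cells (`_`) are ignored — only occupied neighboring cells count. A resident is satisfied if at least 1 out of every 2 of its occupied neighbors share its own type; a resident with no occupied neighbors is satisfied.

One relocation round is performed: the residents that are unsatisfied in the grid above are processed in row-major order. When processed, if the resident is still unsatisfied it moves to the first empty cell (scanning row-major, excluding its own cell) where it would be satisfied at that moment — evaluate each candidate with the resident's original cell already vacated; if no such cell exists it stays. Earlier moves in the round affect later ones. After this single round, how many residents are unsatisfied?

0

Initially unsatisfied (in order): (0,3), (1,0), (4,3).
  (0,3) → (0,0).
  (1,0): now satisfied by earlier moves; stays.
  (4,3) → (0,2).
Resulting grid:
P Q Q _
P Q Q Q
_ P _ _
P P P P
P _ _ _
All satisfied now.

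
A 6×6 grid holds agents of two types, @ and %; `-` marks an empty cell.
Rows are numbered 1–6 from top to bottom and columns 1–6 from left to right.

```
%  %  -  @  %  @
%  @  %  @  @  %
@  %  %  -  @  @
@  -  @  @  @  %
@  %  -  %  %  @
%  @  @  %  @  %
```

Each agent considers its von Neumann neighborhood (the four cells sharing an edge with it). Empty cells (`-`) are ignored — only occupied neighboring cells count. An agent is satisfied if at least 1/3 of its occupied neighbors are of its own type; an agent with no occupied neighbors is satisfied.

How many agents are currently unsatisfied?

(1,1)% 2/2 satisfied
(1,2)% 1/2 satisfied
(1,4)@ 1/2 satisfied
(1,5)% 0/3 not
(1,6)@ 0/2 not
(2,1)% 1/3 satisfied
(2,2)@ 0/4 not
(2,3)% 1/3 satisfied
(2,4)@ 2/3 satisfied
(2,5)@ 2/4 satisfied
(2,6)% 0/3 not
(3,1)@ 1/3 satisfied
(3,2)% 1/3 satisfied
(3,3)% 2/3 satisfied
(3,5)@ 3/3 satisfied
(3,6)@ 1/3 satisfied
(4,1)@ 2/2 satisfied
(4,3)@ 1/2 satisfied
(4,4)@ 2/3 satisfied
(4,5)@ 2/4 satisfied
(4,6)% 0/3 not
(5,1)@ 1/3 satisfied
(5,2)% 0/2 not
(5,4)% 2/3 satisfied
(5,5)% 1/4 not
(5,6)@ 0/3 not
(6,1)% 0/2 not
(6,2)@ 1/3 satisfied
(6,3)@ 1/2 satisfied
(6,4)% 1/3 satisfied
(6,5)@ 0/3 not
(6,6)% 0/2 not
Unsatisfied: (1,5), (1,6), (2,2), (2,6), (4,6), (5,2), (5,5), (5,6), (6,1), (6,5), (6,6) — 11 in total.

11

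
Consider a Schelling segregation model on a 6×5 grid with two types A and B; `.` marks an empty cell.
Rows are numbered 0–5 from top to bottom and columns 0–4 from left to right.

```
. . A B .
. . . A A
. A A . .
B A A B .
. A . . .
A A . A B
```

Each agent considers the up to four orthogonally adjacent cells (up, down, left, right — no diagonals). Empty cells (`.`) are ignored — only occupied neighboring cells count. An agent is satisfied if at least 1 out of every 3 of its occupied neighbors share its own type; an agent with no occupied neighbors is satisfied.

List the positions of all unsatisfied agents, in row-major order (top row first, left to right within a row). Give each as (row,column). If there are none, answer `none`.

(0,2), (0,3), (3,0), (3,3), (5,3), (5,4)

(0,2)A 0/1 ✗
(0,3)B 0/2 ✗
(1,3)A 1/2 ✓
(1,4)A 1/1 ✓
(2,1)A 2/2 ✓
(2,2)A 2/2 ✓
(3,0)B 0/1 ✗
(3,1)A 3/4 ✓
(3,2)A 2/3 ✓
(3,3)B 0/1 ✗
(4,1)A 2/2 ✓
(5,0)A 1/1 ✓
(5,1)A 2/2 ✓
(5,3)A 0/1 ✗
(5,4)B 0/1 ✗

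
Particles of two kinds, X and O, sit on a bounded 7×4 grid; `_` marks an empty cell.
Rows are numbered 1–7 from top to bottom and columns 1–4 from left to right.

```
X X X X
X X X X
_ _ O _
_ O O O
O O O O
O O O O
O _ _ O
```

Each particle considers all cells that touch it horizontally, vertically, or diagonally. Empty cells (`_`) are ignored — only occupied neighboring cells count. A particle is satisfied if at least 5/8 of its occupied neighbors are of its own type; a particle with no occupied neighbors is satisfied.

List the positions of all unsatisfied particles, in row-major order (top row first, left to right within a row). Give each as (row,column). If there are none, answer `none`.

(3,3)

Row 1: (1,1)X 3/3 ✓ · (1,2)X 5/5 ✓ · (1,3)X 5/5 ✓ · (1,4)X 3/3 ✓
Row 2: (2,1)X 3/3 ✓ · (2,2)X 5/6 ✓ · (2,3)X 5/6 ✓ · (2,4)X 3/4 ✓
Row 3: (3,3)O 3/6 ✗
Row 4: (4,2)O 5/5 ✓ · (4,3)O 6/6 ✓ · (4,4)O 4/4 ✓
Row 5: (5,1)O 4/4 ✓ · (5,2)O 7/7 ✓ · (5,3)O 8/8 ✓ · (5,4)O 5/5 ✓
Row 6: (6,1)O 4/4 ✓ · (6,2)O 6/6 ✓ · (6,3)O 6/6 ✓ · (6,4)O 4/4 ✓
Row 7: (7,1)O 2/2 ✓ · (7,4)O 2/2 ✓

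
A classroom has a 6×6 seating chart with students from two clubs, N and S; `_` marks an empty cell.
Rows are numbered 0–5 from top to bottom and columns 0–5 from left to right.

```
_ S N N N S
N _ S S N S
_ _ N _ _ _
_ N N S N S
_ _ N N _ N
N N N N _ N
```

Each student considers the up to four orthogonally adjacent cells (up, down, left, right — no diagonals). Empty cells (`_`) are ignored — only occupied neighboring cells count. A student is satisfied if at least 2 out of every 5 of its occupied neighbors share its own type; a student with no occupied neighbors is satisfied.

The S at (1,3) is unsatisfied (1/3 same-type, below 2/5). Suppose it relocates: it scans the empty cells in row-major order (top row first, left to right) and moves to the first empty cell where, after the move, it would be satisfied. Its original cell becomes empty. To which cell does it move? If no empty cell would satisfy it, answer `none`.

(0,0)

Vacating (1,3). Empty cells in order:
  (0,0): 1/2 same-type → satisfied — stop here.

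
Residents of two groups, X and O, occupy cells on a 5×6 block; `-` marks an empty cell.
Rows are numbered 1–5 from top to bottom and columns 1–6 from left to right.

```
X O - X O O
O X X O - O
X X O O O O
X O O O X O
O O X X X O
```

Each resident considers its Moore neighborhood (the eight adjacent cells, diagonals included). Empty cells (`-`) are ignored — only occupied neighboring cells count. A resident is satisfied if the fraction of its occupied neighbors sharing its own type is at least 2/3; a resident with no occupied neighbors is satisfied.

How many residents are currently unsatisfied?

20

Row 1: (1,1)X 1/3 unhappy · (1,2)O 1/4 unhappy · (1,4)X 1/3 unhappy · (1,5)O 3/4 ok · (1,6)O 2/2 ok
Row 2: (2,1)O 1/5 unhappy · (2,2)X 4/7 unhappy · (2,3)X 3/7 unhappy · (2,4)O 4/6 ok · (2,6)O 4/4 ok
Row 3: (3,1)X 3/5 unhappy · (3,2)X 4/8 unhappy · (3,3)O 5/8 unhappy · (3,4)O 5/7 ok · (3,5)O 6/7 ok · (3,6)O 3/4 ok
Row 4: (4,1)X 2/5 unhappy · (4,2)O 4/8 unhappy · (4,3)O 5/8 unhappy · (4,4)O 4/8 unhappy · (4,5)X 2/8 unhappy · (4,6)O 3/5 unhappy
Row 5: (5,1)O 2/3 ok · (5,2)O 3/5 unhappy · (5,3)X 1/5 unhappy · (5,4)X 3/5 unhappy · (5,5)X 2/5 unhappy · (5,6)O 1/3 unhappy
Unsatisfied: (1,1), (1,2), (1,4), (2,1), (2,2), (2,3), (3,1), (3,2), (3,3), (4,1), (4,2), (4,3), (4,4), (4,5), (4,6), (5,2), (5,3), (5,4), (5,5), (5,6) — 20 in total.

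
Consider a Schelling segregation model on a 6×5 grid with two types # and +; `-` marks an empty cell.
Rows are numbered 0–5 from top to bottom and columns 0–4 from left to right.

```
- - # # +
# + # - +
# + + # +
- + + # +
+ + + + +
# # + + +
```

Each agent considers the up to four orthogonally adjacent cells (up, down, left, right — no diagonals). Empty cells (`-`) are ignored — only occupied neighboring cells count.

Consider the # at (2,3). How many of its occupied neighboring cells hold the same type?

1

Occupied neighbors of (2,3): (3,3)=#, (2,2)=+, (2,4)=+.
Same type (#): 1 of 3.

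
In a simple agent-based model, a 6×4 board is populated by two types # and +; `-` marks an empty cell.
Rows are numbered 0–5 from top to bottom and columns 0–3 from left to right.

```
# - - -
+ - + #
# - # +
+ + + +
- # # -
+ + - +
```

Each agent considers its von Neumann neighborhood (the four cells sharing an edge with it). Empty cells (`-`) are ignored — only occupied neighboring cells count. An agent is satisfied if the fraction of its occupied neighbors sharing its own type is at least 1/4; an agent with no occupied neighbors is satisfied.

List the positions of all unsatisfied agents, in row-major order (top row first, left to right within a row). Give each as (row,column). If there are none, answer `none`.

Row 0: (0,0)# 0/1 ✗
Row 1: (1,0)+ 0/2 ✗ · (1,2)+ 0/2 ✗ · (1,3)# 0/2 ✗
Row 2: (2,0)# 0/2 ✗ · (2,2)# 0/3 ✗ · (2,3)+ 1/3 ✓
Row 3: (3,0)+ 1/2 ✓ · (3,1)+ 2/3 ✓ · (3,2)+ 2/4 ✓ · (3,3)+ 2/2 ✓
Row 4: (4,1)# 1/3 ✓ · (4,2)# 1/2 ✓
Row 5: (5,0)+ 1/1 ✓ · (5,1)+ 1/2 ✓ · (5,3)+ 0/0 ✓

(0,0), (1,0), (1,2), (1,3), (2,0), (2,2)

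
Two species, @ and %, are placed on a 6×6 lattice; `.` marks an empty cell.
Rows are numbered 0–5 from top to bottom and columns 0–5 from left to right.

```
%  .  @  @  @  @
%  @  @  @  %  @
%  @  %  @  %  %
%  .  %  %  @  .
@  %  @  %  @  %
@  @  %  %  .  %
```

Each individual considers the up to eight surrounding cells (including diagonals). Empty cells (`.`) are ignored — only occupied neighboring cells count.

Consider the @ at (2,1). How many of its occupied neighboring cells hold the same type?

2

Occupied neighbors of (2,1): (1,0)=%, (1,1)=@, (1,2)=@, (2,0)=%, (2,2)=%, (3,0)=%, (3,2)=%.
Same type (@): 2 of 7.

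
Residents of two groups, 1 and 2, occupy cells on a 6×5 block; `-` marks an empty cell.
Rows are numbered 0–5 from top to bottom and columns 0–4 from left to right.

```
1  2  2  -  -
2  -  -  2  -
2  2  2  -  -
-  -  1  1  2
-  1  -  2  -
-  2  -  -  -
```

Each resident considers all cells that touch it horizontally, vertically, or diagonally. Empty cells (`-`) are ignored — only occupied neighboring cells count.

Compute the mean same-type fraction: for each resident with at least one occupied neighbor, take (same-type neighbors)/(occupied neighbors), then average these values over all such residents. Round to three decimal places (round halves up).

(0,0)1 0/2
(0,1)2 2/3
(0,2)2 2/2
(1,0)2 3/4
(1,3)2 2/2
(2,0)2 2/2
(2,1)2 3/4
(2,2)2 2/4
(3,2)1 2/5
(3,3)1 1/4
(3,4)2 1/2
(4,1)1 1/2
(4,3)2 1/3
(5,1)2 0/1
Sum over 14 residents: 0/2 + 2/3 + 2/2 + 3/4 + 2/2 + 2/2 + 3/4 + 2/4 + 2/5 + 1/4 + 1/2 + 1/2 + 1/3 + 0/1 = 153/20; mean = 153/20 ÷ 14 = 153/280 = 0.546428… → 0.546.

0.546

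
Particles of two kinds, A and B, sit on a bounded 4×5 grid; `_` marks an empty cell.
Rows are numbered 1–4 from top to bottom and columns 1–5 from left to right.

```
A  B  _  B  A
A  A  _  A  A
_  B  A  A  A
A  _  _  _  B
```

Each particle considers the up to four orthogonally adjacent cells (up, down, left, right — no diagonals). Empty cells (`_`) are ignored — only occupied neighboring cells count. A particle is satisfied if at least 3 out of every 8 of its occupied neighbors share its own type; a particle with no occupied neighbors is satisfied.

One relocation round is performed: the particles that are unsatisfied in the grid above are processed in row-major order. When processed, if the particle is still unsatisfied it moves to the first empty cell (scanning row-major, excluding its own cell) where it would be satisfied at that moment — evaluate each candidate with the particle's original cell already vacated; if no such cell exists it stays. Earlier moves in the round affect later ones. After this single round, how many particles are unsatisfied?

Initially unsatisfied (in order): (1,2), (1,4), (2,2), (3,2), (4,5).
  (1,2) → (1,3).
  (1,4) → (4,2).
  (2,2): now satisfied by earlier moves; stays.
  (3,2) → (4,3).
  (4,5) → (4,4).
Resulting grid:
A _ B _ A
A A _ A A
_ _ A A A
A B B B _
Unsatisfied now: (4,1).

1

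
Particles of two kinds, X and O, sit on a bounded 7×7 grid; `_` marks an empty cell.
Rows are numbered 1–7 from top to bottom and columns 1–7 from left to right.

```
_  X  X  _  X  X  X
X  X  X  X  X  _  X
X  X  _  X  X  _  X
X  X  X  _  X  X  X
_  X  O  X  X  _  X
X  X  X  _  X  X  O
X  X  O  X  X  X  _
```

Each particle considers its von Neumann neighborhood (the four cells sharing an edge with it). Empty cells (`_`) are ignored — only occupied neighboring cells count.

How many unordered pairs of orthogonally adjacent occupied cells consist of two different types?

9

Scan each occupied cell's neighbors to the right and below so each pair is counted once.
From row 1: 0 unlike of 7 pairs (running 0/7).
From row 2: 0 unlike of 9 pairs (running 0/16).
From row 3: 0 unlike of 6 pairs (running 0/22).
From row 4: 1 unlike of 8 pairs (running 1/30).
From row 5: 4 unlike of 7 pairs (running 5/37).
From row 6: 2 unlike of 9 pairs (running 7/46).
From row 7: 2 unlike of 5 pairs (running 9/51).
Total adjacent occupied pairs: 51; unlike-type pairs: 9.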